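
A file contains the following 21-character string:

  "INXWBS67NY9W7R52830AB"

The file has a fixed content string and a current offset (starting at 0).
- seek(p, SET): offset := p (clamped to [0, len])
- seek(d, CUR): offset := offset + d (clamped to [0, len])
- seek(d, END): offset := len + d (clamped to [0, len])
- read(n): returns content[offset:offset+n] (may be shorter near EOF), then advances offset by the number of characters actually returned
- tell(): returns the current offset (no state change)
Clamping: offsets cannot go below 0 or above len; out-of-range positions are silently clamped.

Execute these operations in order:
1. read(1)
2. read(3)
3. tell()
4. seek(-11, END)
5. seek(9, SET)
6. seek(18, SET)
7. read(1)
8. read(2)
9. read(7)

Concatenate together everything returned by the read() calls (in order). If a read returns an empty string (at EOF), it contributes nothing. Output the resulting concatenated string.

Answer: INXW0AB

Derivation:
After 1 (read(1)): returned 'I', offset=1
After 2 (read(3)): returned 'NXW', offset=4
After 3 (tell()): offset=4
After 4 (seek(-11, END)): offset=10
After 5 (seek(9, SET)): offset=9
After 6 (seek(18, SET)): offset=18
After 7 (read(1)): returned '0', offset=19
After 8 (read(2)): returned 'AB', offset=21
After 9 (read(7)): returned '', offset=21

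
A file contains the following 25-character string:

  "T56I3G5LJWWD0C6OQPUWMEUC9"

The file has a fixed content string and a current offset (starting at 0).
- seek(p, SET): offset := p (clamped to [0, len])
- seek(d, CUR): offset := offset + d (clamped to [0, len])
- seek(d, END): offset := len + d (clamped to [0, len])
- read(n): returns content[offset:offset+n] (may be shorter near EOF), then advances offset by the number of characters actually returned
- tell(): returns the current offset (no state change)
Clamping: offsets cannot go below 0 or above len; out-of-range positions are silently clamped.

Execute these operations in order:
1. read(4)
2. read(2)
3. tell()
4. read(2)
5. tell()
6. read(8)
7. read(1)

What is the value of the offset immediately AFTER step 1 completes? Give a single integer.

Answer: 4

Derivation:
After 1 (read(4)): returned 'T56I', offset=4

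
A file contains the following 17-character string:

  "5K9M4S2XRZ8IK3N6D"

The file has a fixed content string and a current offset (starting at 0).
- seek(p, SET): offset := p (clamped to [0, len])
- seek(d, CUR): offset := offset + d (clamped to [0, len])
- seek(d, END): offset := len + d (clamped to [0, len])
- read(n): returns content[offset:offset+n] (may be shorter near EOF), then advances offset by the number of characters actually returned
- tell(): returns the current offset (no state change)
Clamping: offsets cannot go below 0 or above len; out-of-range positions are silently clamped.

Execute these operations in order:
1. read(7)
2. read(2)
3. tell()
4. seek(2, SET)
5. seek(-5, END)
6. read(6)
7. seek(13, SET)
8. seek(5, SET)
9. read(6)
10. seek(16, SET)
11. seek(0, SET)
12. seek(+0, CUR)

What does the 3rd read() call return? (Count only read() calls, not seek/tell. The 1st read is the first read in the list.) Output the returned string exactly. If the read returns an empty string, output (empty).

After 1 (read(7)): returned '5K9M4S2', offset=7
After 2 (read(2)): returned 'XR', offset=9
After 3 (tell()): offset=9
After 4 (seek(2, SET)): offset=2
After 5 (seek(-5, END)): offset=12
After 6 (read(6)): returned 'K3N6D', offset=17
After 7 (seek(13, SET)): offset=13
After 8 (seek(5, SET)): offset=5
After 9 (read(6)): returned 'S2XRZ8', offset=11
After 10 (seek(16, SET)): offset=16
After 11 (seek(0, SET)): offset=0
After 12 (seek(+0, CUR)): offset=0

Answer: K3N6D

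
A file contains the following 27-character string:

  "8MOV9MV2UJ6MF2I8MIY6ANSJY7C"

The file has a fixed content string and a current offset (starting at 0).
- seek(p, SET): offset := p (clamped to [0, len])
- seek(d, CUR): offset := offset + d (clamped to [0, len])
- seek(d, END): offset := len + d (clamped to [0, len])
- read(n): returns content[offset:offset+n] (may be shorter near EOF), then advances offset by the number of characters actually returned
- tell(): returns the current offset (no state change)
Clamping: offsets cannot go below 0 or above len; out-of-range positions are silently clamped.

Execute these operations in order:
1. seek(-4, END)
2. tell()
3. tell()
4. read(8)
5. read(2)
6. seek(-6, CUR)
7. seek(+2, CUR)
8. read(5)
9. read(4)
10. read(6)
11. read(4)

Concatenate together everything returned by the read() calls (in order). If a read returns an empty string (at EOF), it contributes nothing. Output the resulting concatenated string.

After 1 (seek(-4, END)): offset=23
After 2 (tell()): offset=23
After 3 (tell()): offset=23
After 4 (read(8)): returned 'JY7C', offset=27
After 5 (read(2)): returned '', offset=27
After 6 (seek(-6, CUR)): offset=21
After 7 (seek(+2, CUR)): offset=23
After 8 (read(5)): returned 'JY7C', offset=27
After 9 (read(4)): returned '', offset=27
After 10 (read(6)): returned '', offset=27
After 11 (read(4)): returned '', offset=27

Answer: JY7CJY7C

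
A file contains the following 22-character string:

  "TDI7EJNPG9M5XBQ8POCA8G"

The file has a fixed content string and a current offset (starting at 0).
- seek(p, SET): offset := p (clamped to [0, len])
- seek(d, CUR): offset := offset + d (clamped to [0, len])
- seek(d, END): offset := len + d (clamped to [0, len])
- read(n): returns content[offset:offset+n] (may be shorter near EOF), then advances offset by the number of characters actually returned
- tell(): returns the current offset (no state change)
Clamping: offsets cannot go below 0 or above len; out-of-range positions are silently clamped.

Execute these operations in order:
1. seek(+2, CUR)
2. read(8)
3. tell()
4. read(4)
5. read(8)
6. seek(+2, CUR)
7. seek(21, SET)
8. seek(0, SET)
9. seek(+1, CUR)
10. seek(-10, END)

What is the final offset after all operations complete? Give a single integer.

After 1 (seek(+2, CUR)): offset=2
After 2 (read(8)): returned 'I7EJNPG9', offset=10
After 3 (tell()): offset=10
After 4 (read(4)): returned 'M5XB', offset=14
After 5 (read(8)): returned 'Q8POCA8G', offset=22
After 6 (seek(+2, CUR)): offset=22
After 7 (seek(21, SET)): offset=21
After 8 (seek(0, SET)): offset=0
After 9 (seek(+1, CUR)): offset=1
After 10 (seek(-10, END)): offset=12

Answer: 12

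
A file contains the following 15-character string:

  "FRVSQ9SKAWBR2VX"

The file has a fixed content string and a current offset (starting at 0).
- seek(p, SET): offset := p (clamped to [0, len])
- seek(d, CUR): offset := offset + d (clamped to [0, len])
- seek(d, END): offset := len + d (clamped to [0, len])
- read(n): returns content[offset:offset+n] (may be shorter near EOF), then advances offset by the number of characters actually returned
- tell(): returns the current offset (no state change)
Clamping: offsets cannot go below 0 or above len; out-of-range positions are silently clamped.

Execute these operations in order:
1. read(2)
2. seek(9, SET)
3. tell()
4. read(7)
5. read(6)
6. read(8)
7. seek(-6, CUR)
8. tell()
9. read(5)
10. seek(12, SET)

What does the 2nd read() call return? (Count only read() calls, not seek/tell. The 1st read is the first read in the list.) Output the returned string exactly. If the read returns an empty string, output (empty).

After 1 (read(2)): returned 'FR', offset=2
After 2 (seek(9, SET)): offset=9
After 3 (tell()): offset=9
After 4 (read(7)): returned 'WBR2VX', offset=15
After 5 (read(6)): returned '', offset=15
After 6 (read(8)): returned '', offset=15
After 7 (seek(-6, CUR)): offset=9
After 8 (tell()): offset=9
After 9 (read(5)): returned 'WBR2V', offset=14
After 10 (seek(12, SET)): offset=12

Answer: WBR2VX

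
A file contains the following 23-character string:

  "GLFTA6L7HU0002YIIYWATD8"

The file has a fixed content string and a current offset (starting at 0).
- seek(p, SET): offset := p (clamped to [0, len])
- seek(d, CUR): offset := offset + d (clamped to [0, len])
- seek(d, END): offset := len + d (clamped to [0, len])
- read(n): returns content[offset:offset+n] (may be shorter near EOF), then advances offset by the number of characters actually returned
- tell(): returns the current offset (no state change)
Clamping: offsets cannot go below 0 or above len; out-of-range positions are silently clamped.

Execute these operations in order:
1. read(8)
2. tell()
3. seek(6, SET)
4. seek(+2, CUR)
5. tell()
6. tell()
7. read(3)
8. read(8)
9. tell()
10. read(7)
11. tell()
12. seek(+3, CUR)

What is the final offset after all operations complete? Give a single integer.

After 1 (read(8)): returned 'GLFTA6L7', offset=8
After 2 (tell()): offset=8
After 3 (seek(6, SET)): offset=6
After 4 (seek(+2, CUR)): offset=8
After 5 (tell()): offset=8
After 6 (tell()): offset=8
After 7 (read(3)): returned 'HU0', offset=11
After 8 (read(8)): returned '002YIIYW', offset=19
After 9 (tell()): offset=19
After 10 (read(7)): returned 'ATD8', offset=23
After 11 (tell()): offset=23
After 12 (seek(+3, CUR)): offset=23

Answer: 23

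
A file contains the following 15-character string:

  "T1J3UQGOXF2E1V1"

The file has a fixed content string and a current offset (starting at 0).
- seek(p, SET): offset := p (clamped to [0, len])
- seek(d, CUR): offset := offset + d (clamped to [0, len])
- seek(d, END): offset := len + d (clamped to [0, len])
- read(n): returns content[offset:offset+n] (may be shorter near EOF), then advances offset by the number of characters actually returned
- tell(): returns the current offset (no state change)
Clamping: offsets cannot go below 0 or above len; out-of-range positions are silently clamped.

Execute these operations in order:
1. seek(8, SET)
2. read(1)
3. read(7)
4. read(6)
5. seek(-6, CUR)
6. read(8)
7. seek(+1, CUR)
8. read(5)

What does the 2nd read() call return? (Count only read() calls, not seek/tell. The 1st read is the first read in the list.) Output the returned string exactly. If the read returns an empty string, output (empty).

After 1 (seek(8, SET)): offset=8
After 2 (read(1)): returned 'X', offset=9
After 3 (read(7)): returned 'F2E1V1', offset=15
After 4 (read(6)): returned '', offset=15
After 5 (seek(-6, CUR)): offset=9
After 6 (read(8)): returned 'F2E1V1', offset=15
After 7 (seek(+1, CUR)): offset=15
After 8 (read(5)): returned '', offset=15

Answer: F2E1V1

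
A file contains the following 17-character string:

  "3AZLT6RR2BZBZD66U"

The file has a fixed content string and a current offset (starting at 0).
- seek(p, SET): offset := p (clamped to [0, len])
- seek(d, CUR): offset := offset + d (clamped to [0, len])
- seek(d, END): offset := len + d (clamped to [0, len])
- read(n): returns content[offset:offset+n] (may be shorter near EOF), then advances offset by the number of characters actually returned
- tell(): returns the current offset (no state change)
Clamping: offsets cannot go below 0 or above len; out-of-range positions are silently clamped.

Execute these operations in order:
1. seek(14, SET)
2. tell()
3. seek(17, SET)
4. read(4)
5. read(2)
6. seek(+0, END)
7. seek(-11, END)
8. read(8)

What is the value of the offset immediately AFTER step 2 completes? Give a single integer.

Answer: 14

Derivation:
After 1 (seek(14, SET)): offset=14
After 2 (tell()): offset=14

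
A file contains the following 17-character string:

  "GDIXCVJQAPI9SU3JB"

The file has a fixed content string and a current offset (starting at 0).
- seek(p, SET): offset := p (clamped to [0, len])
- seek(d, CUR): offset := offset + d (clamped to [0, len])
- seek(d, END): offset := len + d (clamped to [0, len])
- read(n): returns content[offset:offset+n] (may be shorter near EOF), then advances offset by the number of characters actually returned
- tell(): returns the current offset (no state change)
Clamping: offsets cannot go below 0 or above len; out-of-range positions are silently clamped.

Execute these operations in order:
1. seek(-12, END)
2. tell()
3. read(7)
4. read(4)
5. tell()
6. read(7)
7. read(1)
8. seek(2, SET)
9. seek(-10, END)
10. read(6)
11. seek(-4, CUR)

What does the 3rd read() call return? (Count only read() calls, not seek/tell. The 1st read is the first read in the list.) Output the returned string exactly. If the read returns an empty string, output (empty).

Answer: B

Derivation:
After 1 (seek(-12, END)): offset=5
After 2 (tell()): offset=5
After 3 (read(7)): returned 'VJQAPI9', offset=12
After 4 (read(4)): returned 'SU3J', offset=16
After 5 (tell()): offset=16
After 6 (read(7)): returned 'B', offset=17
After 7 (read(1)): returned '', offset=17
After 8 (seek(2, SET)): offset=2
After 9 (seek(-10, END)): offset=7
After 10 (read(6)): returned 'QAPI9S', offset=13
After 11 (seek(-4, CUR)): offset=9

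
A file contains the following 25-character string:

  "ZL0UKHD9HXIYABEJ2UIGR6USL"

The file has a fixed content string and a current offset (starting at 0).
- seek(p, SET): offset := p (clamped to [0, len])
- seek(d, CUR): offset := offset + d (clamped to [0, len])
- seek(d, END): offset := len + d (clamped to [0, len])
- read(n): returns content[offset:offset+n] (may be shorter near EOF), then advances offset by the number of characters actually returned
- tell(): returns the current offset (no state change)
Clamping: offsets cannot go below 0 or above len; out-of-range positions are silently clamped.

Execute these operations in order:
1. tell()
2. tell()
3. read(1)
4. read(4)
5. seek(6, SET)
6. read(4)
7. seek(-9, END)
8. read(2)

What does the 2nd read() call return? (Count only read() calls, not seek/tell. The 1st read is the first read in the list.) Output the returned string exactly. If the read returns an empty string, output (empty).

After 1 (tell()): offset=0
After 2 (tell()): offset=0
After 3 (read(1)): returned 'Z', offset=1
After 4 (read(4)): returned 'L0UK', offset=5
After 5 (seek(6, SET)): offset=6
After 6 (read(4)): returned 'D9HX', offset=10
After 7 (seek(-9, END)): offset=16
After 8 (read(2)): returned '2U', offset=18

Answer: L0UK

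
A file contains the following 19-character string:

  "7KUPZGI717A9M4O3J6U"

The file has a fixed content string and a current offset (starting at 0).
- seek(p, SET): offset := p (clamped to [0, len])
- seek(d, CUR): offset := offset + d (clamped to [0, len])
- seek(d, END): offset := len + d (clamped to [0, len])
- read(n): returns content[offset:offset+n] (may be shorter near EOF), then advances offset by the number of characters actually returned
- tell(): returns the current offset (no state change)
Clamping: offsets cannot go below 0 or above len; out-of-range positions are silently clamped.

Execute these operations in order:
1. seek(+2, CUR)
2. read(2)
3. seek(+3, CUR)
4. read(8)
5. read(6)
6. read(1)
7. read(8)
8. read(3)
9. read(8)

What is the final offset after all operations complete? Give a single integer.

Answer: 19

Derivation:
After 1 (seek(+2, CUR)): offset=2
After 2 (read(2)): returned 'UP', offset=4
After 3 (seek(+3, CUR)): offset=7
After 4 (read(8)): returned '717A9M4O', offset=15
After 5 (read(6)): returned '3J6U', offset=19
After 6 (read(1)): returned '', offset=19
After 7 (read(8)): returned '', offset=19
After 8 (read(3)): returned '', offset=19
After 9 (read(8)): returned '', offset=19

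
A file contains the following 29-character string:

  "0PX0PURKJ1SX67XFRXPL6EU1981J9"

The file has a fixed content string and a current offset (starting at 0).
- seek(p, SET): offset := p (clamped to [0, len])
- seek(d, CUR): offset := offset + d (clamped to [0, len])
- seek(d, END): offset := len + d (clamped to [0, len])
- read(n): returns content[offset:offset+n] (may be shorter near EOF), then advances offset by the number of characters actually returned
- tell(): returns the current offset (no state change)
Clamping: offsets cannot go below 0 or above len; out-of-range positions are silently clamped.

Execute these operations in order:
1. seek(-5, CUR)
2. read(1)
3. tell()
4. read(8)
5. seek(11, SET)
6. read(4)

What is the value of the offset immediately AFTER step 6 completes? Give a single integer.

After 1 (seek(-5, CUR)): offset=0
After 2 (read(1)): returned '0', offset=1
After 3 (tell()): offset=1
After 4 (read(8)): returned 'PX0PURKJ', offset=9
After 5 (seek(11, SET)): offset=11
After 6 (read(4)): returned 'X67X', offset=15

Answer: 15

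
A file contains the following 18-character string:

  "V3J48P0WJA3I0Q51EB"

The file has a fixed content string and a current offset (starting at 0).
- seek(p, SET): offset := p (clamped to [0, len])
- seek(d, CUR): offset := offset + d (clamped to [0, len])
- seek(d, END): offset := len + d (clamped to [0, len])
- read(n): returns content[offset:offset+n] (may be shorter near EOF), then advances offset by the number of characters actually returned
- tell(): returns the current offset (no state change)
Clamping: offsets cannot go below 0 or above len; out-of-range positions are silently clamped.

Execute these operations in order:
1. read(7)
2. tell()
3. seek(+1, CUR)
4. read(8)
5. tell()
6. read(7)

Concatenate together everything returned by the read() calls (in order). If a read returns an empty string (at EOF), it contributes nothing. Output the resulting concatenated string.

Answer: V3J48P0JA3I0Q51EB

Derivation:
After 1 (read(7)): returned 'V3J48P0', offset=7
After 2 (tell()): offset=7
After 3 (seek(+1, CUR)): offset=8
After 4 (read(8)): returned 'JA3I0Q51', offset=16
After 5 (tell()): offset=16
After 6 (read(7)): returned 'EB', offset=18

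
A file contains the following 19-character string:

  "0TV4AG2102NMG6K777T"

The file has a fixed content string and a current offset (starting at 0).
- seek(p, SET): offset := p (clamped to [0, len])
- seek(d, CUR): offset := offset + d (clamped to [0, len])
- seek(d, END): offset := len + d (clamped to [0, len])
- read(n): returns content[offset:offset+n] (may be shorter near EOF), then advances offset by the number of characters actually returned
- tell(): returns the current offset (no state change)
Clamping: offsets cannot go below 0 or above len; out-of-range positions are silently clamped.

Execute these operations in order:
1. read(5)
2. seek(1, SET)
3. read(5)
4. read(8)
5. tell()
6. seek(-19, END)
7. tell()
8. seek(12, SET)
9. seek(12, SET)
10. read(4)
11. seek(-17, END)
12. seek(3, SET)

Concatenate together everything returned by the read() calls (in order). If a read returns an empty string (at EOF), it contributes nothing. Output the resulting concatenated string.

Answer: 0TV4ATV4AG2102NMG6G6K7

Derivation:
After 1 (read(5)): returned '0TV4A', offset=5
After 2 (seek(1, SET)): offset=1
After 3 (read(5)): returned 'TV4AG', offset=6
After 4 (read(8)): returned '2102NMG6', offset=14
After 5 (tell()): offset=14
After 6 (seek(-19, END)): offset=0
After 7 (tell()): offset=0
After 8 (seek(12, SET)): offset=12
After 9 (seek(12, SET)): offset=12
After 10 (read(4)): returned 'G6K7', offset=16
After 11 (seek(-17, END)): offset=2
After 12 (seek(3, SET)): offset=3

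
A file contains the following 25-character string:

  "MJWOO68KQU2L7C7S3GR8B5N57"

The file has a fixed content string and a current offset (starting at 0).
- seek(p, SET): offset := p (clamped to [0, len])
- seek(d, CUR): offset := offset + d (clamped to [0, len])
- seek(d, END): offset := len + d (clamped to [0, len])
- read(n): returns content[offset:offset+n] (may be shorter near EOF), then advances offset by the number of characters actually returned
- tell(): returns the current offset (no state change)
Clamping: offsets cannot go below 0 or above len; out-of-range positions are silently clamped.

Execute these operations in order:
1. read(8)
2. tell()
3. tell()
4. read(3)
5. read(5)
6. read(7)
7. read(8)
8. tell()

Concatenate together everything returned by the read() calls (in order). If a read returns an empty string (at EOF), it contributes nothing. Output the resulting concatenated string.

Answer: MJWOO68KQU2L7C7S3GR8B5N57

Derivation:
After 1 (read(8)): returned 'MJWOO68K', offset=8
After 2 (tell()): offset=8
After 3 (tell()): offset=8
After 4 (read(3)): returned 'QU2', offset=11
After 5 (read(5)): returned 'L7C7S', offset=16
After 6 (read(7)): returned '3GR8B5N', offset=23
After 7 (read(8)): returned '57', offset=25
After 8 (tell()): offset=25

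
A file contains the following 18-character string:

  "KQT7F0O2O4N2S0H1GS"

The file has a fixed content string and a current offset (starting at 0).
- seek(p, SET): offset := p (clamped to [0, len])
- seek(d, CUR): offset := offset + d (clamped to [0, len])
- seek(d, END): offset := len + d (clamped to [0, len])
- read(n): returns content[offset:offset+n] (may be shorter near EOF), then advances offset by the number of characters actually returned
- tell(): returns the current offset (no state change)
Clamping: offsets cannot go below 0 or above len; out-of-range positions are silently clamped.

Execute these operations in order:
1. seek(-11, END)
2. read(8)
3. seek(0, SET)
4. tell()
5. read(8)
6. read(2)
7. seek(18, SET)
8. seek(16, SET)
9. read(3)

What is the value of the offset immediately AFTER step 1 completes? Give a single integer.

After 1 (seek(-11, END)): offset=7

Answer: 7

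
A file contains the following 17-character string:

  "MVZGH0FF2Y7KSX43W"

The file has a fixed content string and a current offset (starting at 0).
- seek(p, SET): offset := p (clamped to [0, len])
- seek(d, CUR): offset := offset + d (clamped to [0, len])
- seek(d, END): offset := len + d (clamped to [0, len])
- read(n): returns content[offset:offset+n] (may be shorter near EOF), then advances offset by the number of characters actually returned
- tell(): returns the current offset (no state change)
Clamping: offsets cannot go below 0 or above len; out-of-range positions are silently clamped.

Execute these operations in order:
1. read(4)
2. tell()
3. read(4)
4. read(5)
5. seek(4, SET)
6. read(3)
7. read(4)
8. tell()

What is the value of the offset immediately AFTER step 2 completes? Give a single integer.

Answer: 4

Derivation:
After 1 (read(4)): returned 'MVZG', offset=4
After 2 (tell()): offset=4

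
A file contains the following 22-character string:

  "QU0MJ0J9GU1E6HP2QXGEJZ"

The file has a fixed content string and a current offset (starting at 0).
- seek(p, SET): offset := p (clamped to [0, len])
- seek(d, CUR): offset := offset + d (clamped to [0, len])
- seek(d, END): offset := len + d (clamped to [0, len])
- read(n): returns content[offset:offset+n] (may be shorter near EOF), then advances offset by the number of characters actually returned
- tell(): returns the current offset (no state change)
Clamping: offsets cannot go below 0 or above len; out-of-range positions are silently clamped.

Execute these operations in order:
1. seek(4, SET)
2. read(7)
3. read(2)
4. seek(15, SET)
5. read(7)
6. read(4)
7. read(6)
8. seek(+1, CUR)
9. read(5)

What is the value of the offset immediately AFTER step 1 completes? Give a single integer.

Answer: 4

Derivation:
After 1 (seek(4, SET)): offset=4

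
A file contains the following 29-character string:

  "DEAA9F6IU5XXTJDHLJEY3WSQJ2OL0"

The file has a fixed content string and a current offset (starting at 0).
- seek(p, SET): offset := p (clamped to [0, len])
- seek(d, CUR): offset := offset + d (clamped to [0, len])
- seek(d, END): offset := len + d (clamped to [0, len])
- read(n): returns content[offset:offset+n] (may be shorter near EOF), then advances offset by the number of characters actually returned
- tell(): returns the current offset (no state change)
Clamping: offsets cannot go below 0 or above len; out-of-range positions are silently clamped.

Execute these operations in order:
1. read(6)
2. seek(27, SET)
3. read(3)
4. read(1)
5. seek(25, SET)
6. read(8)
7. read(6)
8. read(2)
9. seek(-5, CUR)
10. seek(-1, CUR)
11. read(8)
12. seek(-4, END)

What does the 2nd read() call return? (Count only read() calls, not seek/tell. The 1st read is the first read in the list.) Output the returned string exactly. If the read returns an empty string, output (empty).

Answer: L0

Derivation:
After 1 (read(6)): returned 'DEAA9F', offset=6
After 2 (seek(27, SET)): offset=27
After 3 (read(3)): returned 'L0', offset=29
After 4 (read(1)): returned '', offset=29
After 5 (seek(25, SET)): offset=25
After 6 (read(8)): returned '2OL0', offset=29
After 7 (read(6)): returned '', offset=29
After 8 (read(2)): returned '', offset=29
After 9 (seek(-5, CUR)): offset=24
After 10 (seek(-1, CUR)): offset=23
After 11 (read(8)): returned 'QJ2OL0', offset=29
After 12 (seek(-4, END)): offset=25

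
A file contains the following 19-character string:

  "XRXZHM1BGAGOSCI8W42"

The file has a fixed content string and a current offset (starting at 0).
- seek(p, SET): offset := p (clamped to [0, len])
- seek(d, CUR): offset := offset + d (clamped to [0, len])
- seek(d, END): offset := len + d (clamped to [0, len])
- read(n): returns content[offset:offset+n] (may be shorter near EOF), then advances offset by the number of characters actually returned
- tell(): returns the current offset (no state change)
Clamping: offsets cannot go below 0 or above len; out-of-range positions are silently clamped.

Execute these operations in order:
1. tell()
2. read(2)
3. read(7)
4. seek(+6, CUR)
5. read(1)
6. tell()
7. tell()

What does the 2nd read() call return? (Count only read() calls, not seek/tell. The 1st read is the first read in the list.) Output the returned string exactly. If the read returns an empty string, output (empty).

After 1 (tell()): offset=0
After 2 (read(2)): returned 'XR', offset=2
After 3 (read(7)): returned 'XZHM1BG', offset=9
After 4 (seek(+6, CUR)): offset=15
After 5 (read(1)): returned '8', offset=16
After 6 (tell()): offset=16
After 7 (tell()): offset=16

Answer: XZHM1BG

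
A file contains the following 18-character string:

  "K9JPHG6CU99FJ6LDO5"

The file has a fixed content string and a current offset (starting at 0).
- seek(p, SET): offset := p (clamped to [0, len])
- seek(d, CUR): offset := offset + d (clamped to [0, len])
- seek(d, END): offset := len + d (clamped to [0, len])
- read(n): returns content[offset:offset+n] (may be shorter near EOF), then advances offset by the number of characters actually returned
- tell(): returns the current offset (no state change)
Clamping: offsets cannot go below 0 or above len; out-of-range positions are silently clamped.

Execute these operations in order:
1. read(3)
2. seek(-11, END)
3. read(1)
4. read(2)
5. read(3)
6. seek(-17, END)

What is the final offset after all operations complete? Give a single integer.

After 1 (read(3)): returned 'K9J', offset=3
After 2 (seek(-11, END)): offset=7
After 3 (read(1)): returned 'C', offset=8
After 4 (read(2)): returned 'U9', offset=10
After 5 (read(3)): returned '9FJ', offset=13
After 6 (seek(-17, END)): offset=1

Answer: 1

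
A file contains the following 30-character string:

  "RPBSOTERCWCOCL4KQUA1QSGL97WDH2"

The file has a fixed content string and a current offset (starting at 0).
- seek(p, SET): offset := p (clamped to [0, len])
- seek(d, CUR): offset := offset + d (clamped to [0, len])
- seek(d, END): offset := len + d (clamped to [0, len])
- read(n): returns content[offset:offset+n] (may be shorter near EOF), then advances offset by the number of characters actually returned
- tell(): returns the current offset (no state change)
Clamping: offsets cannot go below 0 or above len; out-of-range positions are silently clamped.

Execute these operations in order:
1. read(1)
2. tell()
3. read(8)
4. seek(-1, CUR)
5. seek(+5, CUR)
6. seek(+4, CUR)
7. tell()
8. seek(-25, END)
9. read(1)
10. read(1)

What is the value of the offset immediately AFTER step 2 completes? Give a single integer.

Answer: 1

Derivation:
After 1 (read(1)): returned 'R', offset=1
After 2 (tell()): offset=1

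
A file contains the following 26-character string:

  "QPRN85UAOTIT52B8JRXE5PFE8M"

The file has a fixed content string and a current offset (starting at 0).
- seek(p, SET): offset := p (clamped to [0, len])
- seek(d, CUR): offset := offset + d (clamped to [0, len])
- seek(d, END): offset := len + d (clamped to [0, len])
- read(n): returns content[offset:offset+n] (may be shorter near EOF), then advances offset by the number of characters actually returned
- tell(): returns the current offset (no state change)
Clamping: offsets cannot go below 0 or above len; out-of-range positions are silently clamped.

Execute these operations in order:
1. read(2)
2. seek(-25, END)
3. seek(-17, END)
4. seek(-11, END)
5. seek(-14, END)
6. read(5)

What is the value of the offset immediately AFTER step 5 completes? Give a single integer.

Answer: 12

Derivation:
After 1 (read(2)): returned 'QP', offset=2
After 2 (seek(-25, END)): offset=1
After 3 (seek(-17, END)): offset=9
After 4 (seek(-11, END)): offset=15
After 5 (seek(-14, END)): offset=12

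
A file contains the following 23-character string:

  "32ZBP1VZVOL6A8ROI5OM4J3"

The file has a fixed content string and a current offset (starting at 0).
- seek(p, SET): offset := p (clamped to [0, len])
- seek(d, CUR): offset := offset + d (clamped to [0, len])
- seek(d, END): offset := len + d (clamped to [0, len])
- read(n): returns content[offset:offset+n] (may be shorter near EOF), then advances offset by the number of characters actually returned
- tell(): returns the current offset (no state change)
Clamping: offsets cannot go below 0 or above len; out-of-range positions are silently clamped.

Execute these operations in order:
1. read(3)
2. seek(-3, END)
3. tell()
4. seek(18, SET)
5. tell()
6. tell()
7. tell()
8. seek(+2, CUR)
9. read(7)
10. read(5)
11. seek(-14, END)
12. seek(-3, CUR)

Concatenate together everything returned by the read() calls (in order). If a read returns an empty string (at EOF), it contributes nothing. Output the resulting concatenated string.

After 1 (read(3)): returned '32Z', offset=3
After 2 (seek(-3, END)): offset=20
After 3 (tell()): offset=20
After 4 (seek(18, SET)): offset=18
After 5 (tell()): offset=18
After 6 (tell()): offset=18
After 7 (tell()): offset=18
After 8 (seek(+2, CUR)): offset=20
After 9 (read(7)): returned '4J3', offset=23
After 10 (read(5)): returned '', offset=23
After 11 (seek(-14, END)): offset=9
After 12 (seek(-3, CUR)): offset=6

Answer: 32Z4J3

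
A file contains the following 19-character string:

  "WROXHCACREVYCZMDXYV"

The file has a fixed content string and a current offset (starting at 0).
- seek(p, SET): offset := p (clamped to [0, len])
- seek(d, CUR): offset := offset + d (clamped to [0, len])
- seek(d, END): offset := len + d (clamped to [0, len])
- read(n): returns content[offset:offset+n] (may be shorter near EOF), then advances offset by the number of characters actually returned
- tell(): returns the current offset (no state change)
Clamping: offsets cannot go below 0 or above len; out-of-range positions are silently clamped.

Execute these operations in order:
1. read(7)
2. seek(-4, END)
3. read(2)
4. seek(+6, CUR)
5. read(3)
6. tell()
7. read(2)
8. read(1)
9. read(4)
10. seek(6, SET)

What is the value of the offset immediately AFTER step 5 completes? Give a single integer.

Answer: 19

Derivation:
After 1 (read(7)): returned 'WROXHCA', offset=7
After 2 (seek(-4, END)): offset=15
After 3 (read(2)): returned 'DX', offset=17
After 4 (seek(+6, CUR)): offset=19
After 5 (read(3)): returned '', offset=19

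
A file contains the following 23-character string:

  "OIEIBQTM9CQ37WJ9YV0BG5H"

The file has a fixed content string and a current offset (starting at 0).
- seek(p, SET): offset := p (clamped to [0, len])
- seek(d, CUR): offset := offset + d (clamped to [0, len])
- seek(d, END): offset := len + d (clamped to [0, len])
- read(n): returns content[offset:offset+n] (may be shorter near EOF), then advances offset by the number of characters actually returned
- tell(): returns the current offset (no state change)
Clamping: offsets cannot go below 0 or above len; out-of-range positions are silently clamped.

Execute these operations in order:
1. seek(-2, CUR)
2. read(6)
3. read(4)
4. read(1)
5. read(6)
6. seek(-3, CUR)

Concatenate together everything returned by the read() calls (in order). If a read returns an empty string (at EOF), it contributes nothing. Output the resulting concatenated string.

Answer: OIEIBQTM9CQ37WJ9Y

Derivation:
After 1 (seek(-2, CUR)): offset=0
After 2 (read(6)): returned 'OIEIBQ', offset=6
After 3 (read(4)): returned 'TM9C', offset=10
After 4 (read(1)): returned 'Q', offset=11
After 5 (read(6)): returned '37WJ9Y', offset=17
After 6 (seek(-3, CUR)): offset=14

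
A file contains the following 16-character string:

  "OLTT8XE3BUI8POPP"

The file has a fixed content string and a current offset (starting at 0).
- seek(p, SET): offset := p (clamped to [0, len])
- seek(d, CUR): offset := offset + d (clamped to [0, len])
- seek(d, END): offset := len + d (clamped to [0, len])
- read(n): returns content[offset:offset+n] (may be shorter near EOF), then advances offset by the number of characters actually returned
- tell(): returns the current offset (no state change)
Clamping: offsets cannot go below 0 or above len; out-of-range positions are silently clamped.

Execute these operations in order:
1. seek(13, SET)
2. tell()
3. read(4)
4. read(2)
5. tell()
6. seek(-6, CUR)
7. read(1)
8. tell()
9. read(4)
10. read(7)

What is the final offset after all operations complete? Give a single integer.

After 1 (seek(13, SET)): offset=13
After 2 (tell()): offset=13
After 3 (read(4)): returned 'OPP', offset=16
After 4 (read(2)): returned '', offset=16
After 5 (tell()): offset=16
After 6 (seek(-6, CUR)): offset=10
After 7 (read(1)): returned 'I', offset=11
After 8 (tell()): offset=11
After 9 (read(4)): returned '8POP', offset=15
After 10 (read(7)): returned 'P', offset=16

Answer: 16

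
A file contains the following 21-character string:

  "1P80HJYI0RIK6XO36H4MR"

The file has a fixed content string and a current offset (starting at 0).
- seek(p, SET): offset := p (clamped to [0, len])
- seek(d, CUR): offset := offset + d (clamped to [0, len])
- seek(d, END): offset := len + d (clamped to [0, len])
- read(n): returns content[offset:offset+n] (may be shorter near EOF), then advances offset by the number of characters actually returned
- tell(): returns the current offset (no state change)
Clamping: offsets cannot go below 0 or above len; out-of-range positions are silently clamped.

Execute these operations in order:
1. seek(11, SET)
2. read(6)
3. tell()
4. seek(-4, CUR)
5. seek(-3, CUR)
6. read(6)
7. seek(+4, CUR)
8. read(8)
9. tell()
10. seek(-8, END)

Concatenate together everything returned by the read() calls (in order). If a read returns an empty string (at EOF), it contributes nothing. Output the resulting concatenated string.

After 1 (seek(11, SET)): offset=11
After 2 (read(6)): returned 'K6XO36', offset=17
After 3 (tell()): offset=17
After 4 (seek(-4, CUR)): offset=13
After 5 (seek(-3, CUR)): offset=10
After 6 (read(6)): returned 'IK6XO3', offset=16
After 7 (seek(+4, CUR)): offset=20
After 8 (read(8)): returned 'R', offset=21
After 9 (tell()): offset=21
After 10 (seek(-8, END)): offset=13

Answer: K6XO36IK6XO3R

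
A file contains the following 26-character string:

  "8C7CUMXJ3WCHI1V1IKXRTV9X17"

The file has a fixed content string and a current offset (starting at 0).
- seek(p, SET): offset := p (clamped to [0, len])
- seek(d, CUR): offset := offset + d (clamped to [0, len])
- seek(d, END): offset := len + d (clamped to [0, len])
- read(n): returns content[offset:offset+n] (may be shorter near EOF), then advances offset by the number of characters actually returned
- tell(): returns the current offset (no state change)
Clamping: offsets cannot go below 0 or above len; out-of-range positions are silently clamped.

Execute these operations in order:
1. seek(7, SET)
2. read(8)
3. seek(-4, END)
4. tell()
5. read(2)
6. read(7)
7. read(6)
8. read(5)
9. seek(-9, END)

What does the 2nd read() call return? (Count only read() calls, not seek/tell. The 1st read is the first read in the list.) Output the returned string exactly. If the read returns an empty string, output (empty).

Answer: 9X

Derivation:
After 1 (seek(7, SET)): offset=7
After 2 (read(8)): returned 'J3WCHI1V', offset=15
After 3 (seek(-4, END)): offset=22
After 4 (tell()): offset=22
After 5 (read(2)): returned '9X', offset=24
After 6 (read(7)): returned '17', offset=26
After 7 (read(6)): returned '', offset=26
After 8 (read(5)): returned '', offset=26
After 9 (seek(-9, END)): offset=17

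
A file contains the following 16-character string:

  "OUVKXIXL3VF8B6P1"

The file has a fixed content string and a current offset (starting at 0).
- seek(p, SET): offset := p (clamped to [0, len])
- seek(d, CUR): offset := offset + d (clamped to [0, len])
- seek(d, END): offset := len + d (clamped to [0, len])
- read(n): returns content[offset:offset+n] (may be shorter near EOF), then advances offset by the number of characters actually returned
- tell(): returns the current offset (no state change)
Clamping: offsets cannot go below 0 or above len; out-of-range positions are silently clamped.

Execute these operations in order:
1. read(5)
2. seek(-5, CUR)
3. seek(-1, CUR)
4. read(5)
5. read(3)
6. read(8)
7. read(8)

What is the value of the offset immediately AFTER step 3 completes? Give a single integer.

After 1 (read(5)): returned 'OUVKX', offset=5
After 2 (seek(-5, CUR)): offset=0
After 3 (seek(-1, CUR)): offset=0

Answer: 0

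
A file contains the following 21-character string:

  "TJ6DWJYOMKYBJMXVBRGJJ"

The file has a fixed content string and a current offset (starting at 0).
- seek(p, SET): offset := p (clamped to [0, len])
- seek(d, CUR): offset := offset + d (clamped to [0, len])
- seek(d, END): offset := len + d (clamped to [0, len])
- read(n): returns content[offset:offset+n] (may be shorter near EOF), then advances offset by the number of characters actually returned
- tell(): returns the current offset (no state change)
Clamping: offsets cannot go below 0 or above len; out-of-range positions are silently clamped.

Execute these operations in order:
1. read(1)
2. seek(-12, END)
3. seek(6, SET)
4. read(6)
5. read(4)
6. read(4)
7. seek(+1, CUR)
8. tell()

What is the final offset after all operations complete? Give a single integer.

Answer: 21

Derivation:
After 1 (read(1)): returned 'T', offset=1
After 2 (seek(-12, END)): offset=9
After 3 (seek(6, SET)): offset=6
After 4 (read(6)): returned 'YOMKYB', offset=12
After 5 (read(4)): returned 'JMXV', offset=16
After 6 (read(4)): returned 'BRGJ', offset=20
After 7 (seek(+1, CUR)): offset=21
After 8 (tell()): offset=21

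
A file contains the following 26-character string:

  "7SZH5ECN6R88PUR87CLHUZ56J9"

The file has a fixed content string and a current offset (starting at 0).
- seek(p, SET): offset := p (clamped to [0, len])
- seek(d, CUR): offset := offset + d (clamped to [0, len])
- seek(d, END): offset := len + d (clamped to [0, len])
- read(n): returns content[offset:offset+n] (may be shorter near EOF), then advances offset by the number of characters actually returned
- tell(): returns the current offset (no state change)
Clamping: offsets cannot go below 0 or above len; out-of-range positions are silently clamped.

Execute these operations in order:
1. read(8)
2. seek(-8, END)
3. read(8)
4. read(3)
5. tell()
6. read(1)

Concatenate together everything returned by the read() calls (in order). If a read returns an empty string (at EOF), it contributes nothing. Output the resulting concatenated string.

Answer: 7SZH5ECNLHUZ56J9

Derivation:
After 1 (read(8)): returned '7SZH5ECN', offset=8
After 2 (seek(-8, END)): offset=18
After 3 (read(8)): returned 'LHUZ56J9', offset=26
After 4 (read(3)): returned '', offset=26
After 5 (tell()): offset=26
After 6 (read(1)): returned '', offset=26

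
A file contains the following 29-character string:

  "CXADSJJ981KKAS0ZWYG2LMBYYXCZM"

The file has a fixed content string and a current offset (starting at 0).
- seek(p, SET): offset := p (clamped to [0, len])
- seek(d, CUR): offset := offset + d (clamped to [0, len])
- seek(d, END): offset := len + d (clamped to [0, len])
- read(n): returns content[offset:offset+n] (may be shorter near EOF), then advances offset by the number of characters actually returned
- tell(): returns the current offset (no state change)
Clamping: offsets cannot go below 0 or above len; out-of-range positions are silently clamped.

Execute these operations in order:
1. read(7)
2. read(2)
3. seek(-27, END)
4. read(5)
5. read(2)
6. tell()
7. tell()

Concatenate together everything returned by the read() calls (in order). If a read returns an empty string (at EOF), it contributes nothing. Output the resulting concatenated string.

After 1 (read(7)): returned 'CXADSJJ', offset=7
After 2 (read(2)): returned '98', offset=9
After 3 (seek(-27, END)): offset=2
After 4 (read(5)): returned 'ADSJJ', offset=7
After 5 (read(2)): returned '98', offset=9
After 6 (tell()): offset=9
After 7 (tell()): offset=9

Answer: CXADSJJ98ADSJJ98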